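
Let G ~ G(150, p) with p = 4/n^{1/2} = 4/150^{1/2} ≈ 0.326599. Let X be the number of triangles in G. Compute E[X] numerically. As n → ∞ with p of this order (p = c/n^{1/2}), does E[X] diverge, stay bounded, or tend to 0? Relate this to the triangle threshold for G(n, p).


Number of potential triangles: C(150, 3) = 551300.
Each occurs with probability p³ ≈ (0.326599)³ ≈ 3.48371875e-02.
By linearity: E[X] = C(150, 3)·p³ ≈ 551300 · 3.48371875e-02 ≈ 19205.741443.
Since α = 1/2 < 1, p = c/n^{1/2} ≫ 1/n is above the triangle threshold p ~ 1/n. Asymptotically E[X] ~ (c³/6)·n^{3(1−α)} = (4³/6)·n^{1.5} → ∞; triangles are abundant w.h.p.

E[X] ≈ 19205.741443; in regime p = Θ(1/n^{1/2}) E[X] diverges (above the triangle threshold p ~ 1/n).


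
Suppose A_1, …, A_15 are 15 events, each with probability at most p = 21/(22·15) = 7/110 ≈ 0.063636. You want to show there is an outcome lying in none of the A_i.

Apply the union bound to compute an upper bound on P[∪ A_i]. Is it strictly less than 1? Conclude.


Union bound: P[∪_{i=1}^{15} A_i] ≤ Σ_i P[A_i] ≤ 15·p = 15·(7/110) = 21/22.
Numerically: 21/22 ≈ 0.954545.
Is 21/22 < 1? YES.
Since P[∪ A_i] ≤ 21/22 < 1, the complement has P[∩ A_i^c] ≥ 1 − 21/22 = 1/22 > 0, so some outcome avoids every A_i.

15·p = 21/22 ≈ 0.954545; existence CERTIFIED by the union bound.


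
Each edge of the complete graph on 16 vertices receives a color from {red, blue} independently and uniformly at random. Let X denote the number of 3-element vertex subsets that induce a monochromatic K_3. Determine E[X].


Let X = Σ_S X_S over the C(16, 3) = 560 subsets S of size 3, where X_S = 1 if the K_3 on S is monochromatic.
For a fixed S, the K_3 on S has C(3, 2) = 3 edges. P[all 3 edges red] = (1/2)^3, and likewise for blue, so P[monochromatic] = 2·(1/2)^3 = 2^{1 − 3} = 1/4.
By linearity of expectation: E[X] = C(16, 3) · 2^{1 − 3} = 560 · 1/4 = 140.
Numerically: E[X] ≈ 140.000000.

E[X] = C(16,3)·2^(1−C(3,2)) = 140 ≈ 140.000000.


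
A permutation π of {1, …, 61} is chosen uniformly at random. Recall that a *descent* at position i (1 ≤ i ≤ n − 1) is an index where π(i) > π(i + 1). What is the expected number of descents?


Write X = Σ X_I over i = 1, …, 60, with X_I the indicator of one descent.
There are 60 indicators.
For each fixed i, the pair (π(i), π(i+1)) is a uniformly random ordered pair of distinct values from {1, …, 61}; by symmetry P[π(i) > π(i+1)] = 1/2.
By linearity: E[X] = 60 · (1/2) = (61 − 1) · (1/2) = 30 ≈ 30.0000.

E[X] = 30 = 30.0000.


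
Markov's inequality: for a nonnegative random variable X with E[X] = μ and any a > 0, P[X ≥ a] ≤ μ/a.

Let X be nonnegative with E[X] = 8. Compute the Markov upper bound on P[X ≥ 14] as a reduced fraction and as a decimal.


μ = E[X] = 8, a = 14.
Markov: P[X ≥ 14] ≤ μ/a = (8)/14 = 4/7.
Numerically: ≈ 0.57143.
(Since a = 14 > μ = 8.00000, the bound 4/7 is < 1 and informative.)

P[X ≥ 14] ≤ 4/7 ≈ 0.57143.


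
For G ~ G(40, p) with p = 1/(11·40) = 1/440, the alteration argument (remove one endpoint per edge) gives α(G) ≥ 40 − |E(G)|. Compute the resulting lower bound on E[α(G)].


E[|E(G)|] = C(40, 2)·p = 780 · (1/440) = 39/22.
E[α(G)] ≥ n − E[|E(G)|] = 40 − 39/22 = 841/22.
Numerically: ≈ 38.22727.
(This is only a lower bound; the true E[α(G)] may be larger.)

E[α(G)] ≥ 841/22 ≈ 38.22727.


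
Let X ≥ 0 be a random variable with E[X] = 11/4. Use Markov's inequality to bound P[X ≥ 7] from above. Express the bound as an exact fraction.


μ = E[X] = 11/4, a = 7.
Markov: P[X ≥ 7] ≤ μ/a = (11/4)/7 = 11/28.
Numerically: ≈ 0.393.
(Since a = 7 > μ = 2.750, the bound 11/28 is < 1 and informative.)

P[X ≥ 7] ≤ 11/28 ≈ 0.393.


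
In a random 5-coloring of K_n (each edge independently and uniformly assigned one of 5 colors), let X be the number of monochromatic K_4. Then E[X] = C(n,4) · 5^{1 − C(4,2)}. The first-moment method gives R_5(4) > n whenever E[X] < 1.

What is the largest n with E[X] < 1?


We need C(n, 4) · 5^{1 − 6} < 1, i.e. C(n, 4) < 5^{6 − 1} = 3125.
Check values of n near the boundary:
  n = 16: C(16, 4) = 1820; 1820 < 3125? YES
  n = 17: C(17, 4) = 2380; 2380 < 3125? YES
  n = 18: C(18, 4) = 3060; 3060 < 3125? YES
  n = 19: C(19, 4) = 3876; 3876 < 3125? NO
  n = 20: C(20, 4) = 4845; 4845 < 3125? NO
The largest n with C(n, 4) < 3125 is n = 18 (where E[X] = 612/625 ≈ 0.9792000). Hence R_5(4) > 18, i.e. R_5(4) ≥ 19.

Largest n = 18; hence R_5(4) > 18.


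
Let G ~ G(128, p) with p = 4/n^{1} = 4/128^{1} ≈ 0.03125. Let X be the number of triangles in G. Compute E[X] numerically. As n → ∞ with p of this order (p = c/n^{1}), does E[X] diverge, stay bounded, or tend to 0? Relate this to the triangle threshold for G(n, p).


Number of potential triangles: C(128, 3) = 341376.
Each occurs with probability p³ ≈ (0.03125)³ ≈ 3.0517578e-05.
By linearity: E[X] = C(128, 3)·p³ ≈ 341376 · 3.0517578e-05 ≈ 10.41797.
Here α = 1, so p = 4/n is exactly at the triangle threshold p ~ 1/n. Asymptotically E[X] → c³/6 = 4³/6 = 32/3 ≈ 10.66667, a bounded constant. In this regime the triangle count is asymptotically Poisson(c³/6).

E[X] ≈ 10.41797; in regime p = Θ(1/n^{1}) E[X] stays bounded (at the triangle threshold p ~ 1/n).


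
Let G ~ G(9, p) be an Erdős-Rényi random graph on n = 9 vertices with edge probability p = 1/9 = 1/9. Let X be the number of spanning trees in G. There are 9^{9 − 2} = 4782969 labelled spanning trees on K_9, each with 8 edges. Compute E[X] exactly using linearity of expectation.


K_9 has 9^{9 − 2} = 4782969 labelled spanning trees.
For each such spanning tree H, let X_H = 1 if all 8 edges of H are present in G. Then P[X_H = 1] = p^{8} = (1/9)^{8} = 1/43046721.
Summing the indicators: E[X] = Σ_H E[X_H] = 4782969 · p^{8} = 4782969 · 1/43046721 = 1/9.
Numerically: E[X] ≈ 0.1111.

E[X] = 4782969 · (1/9)^{8} = 1/9 ≈ 0.1111.


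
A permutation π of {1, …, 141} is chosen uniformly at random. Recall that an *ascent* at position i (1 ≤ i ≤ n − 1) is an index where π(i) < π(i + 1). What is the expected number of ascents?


Write X = Σ X_I over i = 1, …, 140, with X_I the indicator of one ascent.
There are 140 indicators.
For each fixed i, the pair (π(i), π(i+1)) is a uniformly random ordered pair of distinct values from {1, …, 141}; by symmetry P[π(i) < π(i+1)] = 1/2.
By linearity: E[X] = 140 · (1/2) = (141 − 1) · (1/2) = 70 ≈ 70.0000.

E[X] = 70 = 70.0000.


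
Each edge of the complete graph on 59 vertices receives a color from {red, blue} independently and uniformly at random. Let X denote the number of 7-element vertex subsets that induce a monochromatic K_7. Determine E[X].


Let X = Σ_S X_S over the C(59, 7) = 341149446 subsets S of size 7, where X_S = 1 if the K_7 on S is monochromatic.
For a fixed S, the K_7 on S has C(7, 2) = 21 edges. P[all 21 edges red] = (1/2)^21, and likewise for blue, so P[monochromatic] = 2·(1/2)^21 = 2^{1 − 21} = 1/1048576.
Summing: E[X] = C(59, 7) · 2^{1 − 21} = 341149446 · 1/1048576 = 170574723/524288.
Numerically: E[X] ≈ 325.345.

E[X] = C(59,7)·2^(1−C(7,2)) = 170574723/524288 ≈ 325.345.


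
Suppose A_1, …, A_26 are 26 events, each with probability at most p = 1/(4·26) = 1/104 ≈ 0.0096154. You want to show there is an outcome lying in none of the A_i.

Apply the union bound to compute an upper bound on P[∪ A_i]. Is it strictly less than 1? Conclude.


Union bound: P[∪_{i=1}^{26} A_i] ≤ Σ_i P[A_i] ≤ 26·p = 26·(1/104) = 1/4.
Numerically: 1/4 ≈ 0.2500000.
Is 1/4 < 1? YES.
Since P[∪ A_i] ≤ 1/4 < 1, the complement has P[∩ A_i^c] ≥ 1 − 1/4 = 3/4 > 0, so some outcome avoids every A_i.

26·p = 1/4 ≈ 0.2500000; existence CERTIFIED by the union bound.


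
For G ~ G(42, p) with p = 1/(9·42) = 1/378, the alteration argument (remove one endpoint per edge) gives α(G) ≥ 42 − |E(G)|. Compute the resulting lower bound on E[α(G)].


E[|E(G)|] = C(42, 2)·p = 861 · (1/378) = 41/18.
E[α(G)] ≥ n − E[|E(G)|] = 42 − 41/18 = 715/18.
Numerically: ≈ 39.72222.
(This is only a lower bound; the true E[α(G)] may be larger.)

E[α(G)] ≥ 715/18 ≈ 39.72222.


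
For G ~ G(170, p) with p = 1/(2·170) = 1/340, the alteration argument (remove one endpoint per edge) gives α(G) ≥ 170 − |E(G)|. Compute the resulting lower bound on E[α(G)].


E[|E(G)|] = C(170, 2)·p = 14365 · (1/340) = 169/4.
E[α(G)] ≥ n − E[|E(G)|] = 170 − 169/4 = 511/4.
Numerically: ≈ 127.75000.
(This is only a lower bound; the true E[α(G)] may be larger.)

E[α(G)] ≥ 511/4 ≈ 127.75000.


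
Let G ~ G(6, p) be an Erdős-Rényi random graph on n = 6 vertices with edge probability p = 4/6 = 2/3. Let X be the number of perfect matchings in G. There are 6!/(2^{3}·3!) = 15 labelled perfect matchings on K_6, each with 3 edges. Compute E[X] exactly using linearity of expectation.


K_6 has 6!/(2^{3}·3!) = 15 labelled perfect matchings.
For each such perfect matching H, let X_H = 1 if all 3 edges of H are present in G. Then P[X_H = 1] = p^{3} = (2/3)^{3} = 8/27.
By linearity of expectation: E[X] = Σ_H E[X_H] = 15 · p^{3} = 15 · 8/27 = 40/9.
Numerically: E[X] ≈ 4.44444.

E[X] = 15 · (2/3)^{3} = 40/9 ≈ 4.44444.


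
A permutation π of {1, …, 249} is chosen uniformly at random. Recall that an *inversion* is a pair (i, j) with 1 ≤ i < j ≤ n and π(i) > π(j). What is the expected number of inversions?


Write X = Σ X_I over the C(249, 2) = 30876 pairs i < j, with X_I the indicator of one inversion.
There are 30876 indicators.
For each fixed pair i < j, the values π(i) and π(j) are two distinct elements of {1, …, 249} in uniformly random order; by symmetry P[π(i) > π(j)] = 1/2.
By linearity: E[X] = 30876 · (1/2) = C(249, 2) · (1/2) = 30876/2 = 15438 ≈ 15438.00000.

E[X] = 15438 = 15438.00000.


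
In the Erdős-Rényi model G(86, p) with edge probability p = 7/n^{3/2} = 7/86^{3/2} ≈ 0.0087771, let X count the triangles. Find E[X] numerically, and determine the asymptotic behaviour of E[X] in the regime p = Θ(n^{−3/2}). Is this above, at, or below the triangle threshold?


Number of potential triangles: C(86, 3) = 102340.
Each occurs with probability p³ ≈ (0.0087771)³ ≈ 6.7616251e-07.
By linearity: E[X] = C(86, 3)·p³ ≈ 102340 · 6.7616251e-07 ≈ 0.06920.
Since α = 3/2 > 1, p = c/n^{3/2} = o(1/n) is below the triangle threshold p ~ 1/n. Asymptotically E[X] ~ (c³/6)·n^{3(1−α)} = (7³/6)·n^{-1.5} → 0, so by Markov's inequality G has no triangles w.h.p.

E[X] ≈ 0.06920; in regime p = Θ(1/n^{3/2}) E[X] tends to 0 (below the triangle threshold p ~ 1/n).


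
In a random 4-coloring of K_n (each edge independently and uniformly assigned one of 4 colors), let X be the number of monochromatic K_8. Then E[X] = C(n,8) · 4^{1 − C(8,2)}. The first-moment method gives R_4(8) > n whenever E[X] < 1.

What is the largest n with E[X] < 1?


We need C(n, 8) · 4^{1 − 28} < 1, i.e. C(n, 8) < 4^{28 − 1} = 18014398509481984.
Check values of n near the boundary:
  n = 402: C(402, 8) = 15770615726749950; 15770615726749950 < 18014398509481984? YES
  n = 403: C(403, 8) = 16090020602228430; 16090020602228430 < 18014398509481984? YES
  n = 404: C(404, 8) = 16415071523485570; 16415071523485570 < 18014398509481984? YES
  n = 405: C(405, 8) = 16745853821188050; 16745853821188050 < 18014398509481984? YES
  n = 406: C(406, 8) = 17082453897995850; 17082453897995850 < 18014398509481984? YES
  n = 407: C(407, 8) = 17424959239309050; 17424959239309050 < 18014398509481984? YES
  n = 408: C(408, 8) = 17773458424095231; 17773458424095231 < 18014398509481984? YES
  n = 409: C(409, 8) = 18128041135797879; 18128041135797879 < 18014398509481984? NO
  n = 410: C(410, 8) = 18488798173326195; 18488798173326195 < 18014398509481984? NO
  n = 411: C(411, 8) = 18855821462126715; 18855821462126715 < 18014398509481984? NO
The largest n with C(n, 8) < 18014398509481984 is n = 408 (where E[X] = 17773458424095231/18014398509481984 ≈ 0.987). Hence R_4(8) > 408, i.e. R_4(8) ≥ 409.

Largest n = 408; hence R_4(8) > 408.


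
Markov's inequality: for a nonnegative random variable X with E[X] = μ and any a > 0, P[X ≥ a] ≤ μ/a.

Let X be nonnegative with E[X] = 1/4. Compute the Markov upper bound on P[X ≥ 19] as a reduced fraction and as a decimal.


μ = E[X] = 1/4, a = 19.
Markov: P[X ≥ 19] ≤ μ/a = (1/4)/19 = 1/76.
Numerically: ≈ 0.01316.
(Since a = 19 > μ = 0.25000, the bound 1/76 is < 1 and informative.)

P[X ≥ 19] ≤ 1/76 ≈ 0.01316.


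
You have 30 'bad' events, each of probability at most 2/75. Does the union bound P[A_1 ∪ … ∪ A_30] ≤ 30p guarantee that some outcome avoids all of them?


Union bound: P[∪_{i=1}^{30} A_i] ≤ Σ_i P[A_i] ≤ 30·p = 30·(2/75) = 4/5.
Numerically: 4/5 ≈ 0.800000.
Is 4/5 < 1? YES.
Since P[∪ A_i] ≤ 4/5 < 1, the complement has P[∩ A_i^c] ≥ 1 − 4/5 = 1/5 > 0, so some outcome avoids every A_i.

30·p = 4/5 ≈ 0.800000; existence CERTIFIED by the union bound.


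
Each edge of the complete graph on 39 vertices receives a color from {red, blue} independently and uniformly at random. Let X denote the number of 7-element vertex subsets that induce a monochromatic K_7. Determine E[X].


Let X = Σ_S X_S over the C(39, 7) = 15380937 subsets S of size 7, where X_S = 1 if the K_7 on S is monochromatic.
For a fixed S, the K_7 on S has C(7, 2) = 21 edges. P[all 21 edges red] = (1/2)^21, and likewise for blue, so P[monochromatic] = 2·(1/2)^21 = 2^{1 − 21} = 1/1048576.
By linearity: E[X] = C(39, 7) · 2^{1 − 21} = 15380937 · 1/1048576 = 15380937/1048576.
Numerically: E[X] ≈ 14.668.

E[X] = C(39,7)·2^(1−C(7,2)) = 15380937/1048576 ≈ 14.668.


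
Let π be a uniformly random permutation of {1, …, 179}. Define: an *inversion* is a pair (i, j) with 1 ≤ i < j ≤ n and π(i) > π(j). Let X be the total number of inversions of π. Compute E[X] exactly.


Write X = Σ X_I over the C(179, 2) = 15931 pairs i < j, with X_I the indicator of one inversion.
There are 15931 indicators.
For each fixed pair i < j, the values π(i) and π(j) are two distinct elements of {1, …, 179} in uniformly random order; by symmetry P[π(i) > π(j)] = 1/2.
By linearity: E[X] = 15931 · (1/2) = C(179, 2) · (1/2) = 15931/2 = 15931/2 ≈ 7965.50000.

E[X] = 15931/2 = 7965.50000.


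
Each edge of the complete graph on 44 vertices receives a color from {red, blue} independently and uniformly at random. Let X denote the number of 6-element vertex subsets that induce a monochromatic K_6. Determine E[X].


Let X = Σ_S X_S over the C(44, 6) = 7059052 subsets S of size 6, where X_S = 1 if the K_6 on S is monochromatic.
For a fixed S, the K_6 on S has C(6, 2) = 15 edges. P[all 15 edges red] = (1/2)^15, and likewise for blue, so P[monochromatic] = 2·(1/2)^15 = 2^{1 − 15} = 1/16384.
Summing: E[X] = C(44, 6) · 2^{1 − 15} = 7059052 · 1/16384 = 1764763/4096.
Numerically: E[X] ≈ 430.85034.

E[X] = C(44,6)·2^(1−C(6,2)) = 1764763/4096 ≈ 430.85034.


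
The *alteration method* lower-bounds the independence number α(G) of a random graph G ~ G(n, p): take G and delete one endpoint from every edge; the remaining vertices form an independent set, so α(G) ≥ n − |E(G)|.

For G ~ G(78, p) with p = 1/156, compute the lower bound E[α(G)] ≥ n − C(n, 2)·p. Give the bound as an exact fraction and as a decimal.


E[|E(G)|] = C(78, 2)·p = 3003 · (1/156) = 77/4.
E[α(G)] ≥ n − E[|E(G)|] = 78 − 77/4 = 235/4.
Numerically: ≈ 58.750000.
(This is only a lower bound; the true E[α(G)] may be larger.)

E[α(G)] ≥ 235/4 ≈ 58.750000.


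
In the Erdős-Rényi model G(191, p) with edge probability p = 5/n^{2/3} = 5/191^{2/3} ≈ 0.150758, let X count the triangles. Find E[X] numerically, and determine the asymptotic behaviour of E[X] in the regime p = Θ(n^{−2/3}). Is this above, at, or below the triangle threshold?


Number of potential triangles: C(191, 3) = 1143135.
Each occurs with probability p³ ≈ (0.150758)³ ≈ 3.42644116e-03.
By linearity: E[X] = C(191, 3)·p³ ≈ 1143135 · 3.42644116e-03 ≈ 3916.884817.
Since α = 2/3 < 1, p = c/n^{2/3} ≫ 1/n is above the triangle threshold p ~ 1/n. Asymptotically E[X] ~ (c³/6)·n^{3(1−α)} = (5³/6)·n^{1} → ∞; triangles are abundant w.h.p.

E[X] ≈ 3916.884817; in regime p = Θ(1/n^{2/3}) E[X] diverges (above the triangle threshold p ~ 1/n).


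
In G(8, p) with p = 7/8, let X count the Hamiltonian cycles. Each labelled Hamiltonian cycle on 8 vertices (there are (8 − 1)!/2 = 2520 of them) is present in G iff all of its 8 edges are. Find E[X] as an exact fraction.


K_8 has (8 − 1)!/2 = 2520 labelled Hamiltonian cycles.
For each such Hamiltonian cycle H, let X_H = 1 if all 8 edges of H are present in G. Then P[X_H = 1] = p^{8} = (7/8)^{8} = 5764801/16777216.
By linearity of expectation: E[X] = Σ_H E[X_H] = 2520 · p^{8} = 2520 · 5764801/16777216 = 1815912315/2097152.
Numerically: E[X] ≈ 865.894.

E[X] = 2520 · (7/8)^{8} = 1815912315/2097152 ≈ 865.894.


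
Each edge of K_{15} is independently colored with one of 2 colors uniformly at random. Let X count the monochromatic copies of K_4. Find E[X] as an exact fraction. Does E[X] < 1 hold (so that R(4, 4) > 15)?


E[X] = C(15, 4) · 2^{1 − 6} = 1365 · 2^{−5} = 1365/32.
As a reduced fraction: E[X] = 1365/32 ≈ 42.6562500.
Is E[X] < 1? NO.
Since E[X] ≥ 1, the first-moment bound is inconclusive at n = 15; it does NOT by itself certify R(4, 4) > 15.

E[X] = 1365/32 ≈ 42.6562500; E[X] ≥ 1; first-moment method inconclusive here.


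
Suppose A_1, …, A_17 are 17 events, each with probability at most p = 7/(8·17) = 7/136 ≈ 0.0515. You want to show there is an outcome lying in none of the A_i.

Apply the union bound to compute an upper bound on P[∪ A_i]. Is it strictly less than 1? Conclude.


Union bound: P[∪_{i=1}^{17} A_i] ≤ Σ_i P[A_i] ≤ 17·p = 17·(7/136) = 7/8.
Numerically: 7/8 ≈ 0.8750.
Is 7/8 < 1? YES.
Since P[∪ A_i] ≤ 7/8 < 1, the complement has P[∩ A_i^c] ≥ 1 − 7/8 = 1/8 > 0, so some outcome avoids every A_i.

17·p = 7/8 ≈ 0.8750; existence CERTIFIED by the union bound.


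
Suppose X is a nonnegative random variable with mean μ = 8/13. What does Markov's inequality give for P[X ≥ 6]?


μ = E[X] = 8/13, a = 6.
Markov: P[X ≥ 6] ≤ μ/a = (8/13)/6 = 4/39.
Numerically: ≈ 0.103.
(Since a = 6 > μ = 0.615, the bound 4/39 is < 1 and informative.)

P[X ≥ 6] ≤ 4/39 ≈ 0.103.


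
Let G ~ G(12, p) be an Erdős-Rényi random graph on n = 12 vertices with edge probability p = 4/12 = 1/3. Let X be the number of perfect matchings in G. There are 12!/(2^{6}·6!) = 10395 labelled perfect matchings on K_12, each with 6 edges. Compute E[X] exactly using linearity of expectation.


K_12 has 12!/(2^{6}·6!) = 10395 labelled perfect matchings.
For each such perfect matching H, let X_H = 1 if all 6 edges of H are present in G. Then P[X_H = 1] = p^{6} = (1/3)^{6} = 1/729.
By linearity: E[X] = Σ_H E[X_H] = 10395 · p^{6} = 10395 · 1/729 = 385/27.
Numerically: E[X] ≈ 14.3.

E[X] = 10395 · (1/3)^{6} = 385/27 ≈ 14.3.


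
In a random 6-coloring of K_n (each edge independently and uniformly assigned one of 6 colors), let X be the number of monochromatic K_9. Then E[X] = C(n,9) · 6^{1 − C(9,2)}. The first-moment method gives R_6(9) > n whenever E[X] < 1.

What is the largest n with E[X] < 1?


We need C(n, 9) · 6^{1 − 36} < 1, i.e. C(n, 9) < 6^{36 − 1} = 1719070799748422591028658176.
Check values of n near the boundary:
  n = 4403: C(4403, 9) = 1699894433046281918452233150; 1699894433046281918452233150 < 1719070799748422591028658176? YES
  n = 4404: C(4404, 9) = 1703375445537161676647015880; 1703375445537161676647015880 < 1719070799748422591028658176? YES
  n = 4405: C(4405, 9) = 1706862792900636302463627150; 1706862792900636302463627150 < 1719070799748422591028658176? YES
  n = 4406: C(4406, 9) = 1710356485221788389505285700; 1710356485221788389505285700 < 1719070799748422591028658176? YES
  n = 4407: C(4407, 9) = 1713856532599459170657070050; 1713856532599459170657070050 < 1719070799748422591028658176? YES
  n = 4408: C(4408, 9) = 1717362945146264156457459600; 1717362945146264156457459600 < 1719070799748422591028658176? YES
  n = 4409: C(4409, 9) = 1720875732988608787686577131; 1720875732988608787686577131 < 1719070799748422591028658176? NO
The largest n with C(n, 9) < 1719070799748422591028658176 is n = 4408 (where E[X] = 35778394690547169926197075/35813974994758803979763712 ≈ 0.9990065). Hence R_6(9) > 4408, i.e. R_6(9) ≥ 4409.

Largest n = 4408; hence R_6(9) > 4408.


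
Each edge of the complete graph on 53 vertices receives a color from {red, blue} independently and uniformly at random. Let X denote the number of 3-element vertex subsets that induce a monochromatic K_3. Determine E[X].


Let X = Σ_S X_S over the C(53, 3) = 23426 subsets S of size 3, where X_S = 1 if the K_3 on S is monochromatic.
For a fixed S, the K_3 on S has C(3, 2) = 3 edges. P[all 3 edges red] = (1/2)^3, and likewise for blue, so P[monochromatic] = 2·(1/2)^3 = 2^{1 − 3} = 1/4.
Summing: E[X] = C(53, 3) · 2^{1 − 3} = 23426 · 1/4 = 11713/2.
Numerically: E[X] ≈ 5856.500000.

E[X] = C(53,3)·2^(1−C(3,2)) = 11713/2 ≈ 5856.500000.


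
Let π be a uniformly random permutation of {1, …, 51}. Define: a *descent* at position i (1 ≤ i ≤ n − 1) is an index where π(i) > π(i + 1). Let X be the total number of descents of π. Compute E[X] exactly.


Write X = Σ X_I over i = 1, …, 50, with X_I the indicator of one descent.
There are 50 indicators.
For each fixed i, the pair (π(i), π(i+1)) is a uniformly random ordered pair of distinct values from {1, …, 51}; by symmetry P[π(i) > π(i+1)] = 1/2.
By linearity: E[X] = 50 · (1/2) = (51 − 1) · (1/2) = 25 ≈ 25.0000.

E[X] = 25 = 25.0000.


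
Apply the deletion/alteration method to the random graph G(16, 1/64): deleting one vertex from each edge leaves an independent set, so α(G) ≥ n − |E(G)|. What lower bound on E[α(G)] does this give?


E[|E(G)|] = C(16, 2)·p = 120 · (1/64) = 15/8.
E[α(G)] ≥ n − E[|E(G)|] = 16 − 15/8 = 113/8.
Numerically: ≈ 14.125.
(This is only a lower bound; the true E[α(G)] may be larger.)

E[α(G)] ≥ 113/8 ≈ 14.125.


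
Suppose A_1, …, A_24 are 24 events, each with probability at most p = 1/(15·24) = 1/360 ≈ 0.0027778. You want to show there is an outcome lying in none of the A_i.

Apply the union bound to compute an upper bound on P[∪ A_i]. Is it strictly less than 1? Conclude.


Union bound: P[∪_{i=1}^{24} A_i] ≤ Σ_i P[A_i] ≤ 24·p = 24·(1/360) = 1/15.
Numerically: 1/15 ≈ 0.0666667.
Is 1/15 < 1? YES.
Since P[∪ A_i] ≤ 1/15 < 1, the complement has P[∩ A_i^c] ≥ 1 − 1/15 = 14/15 > 0, so some outcome avoids every A_i.

24·p = 1/15 ≈ 0.0666667; existence CERTIFIED by the union bound.


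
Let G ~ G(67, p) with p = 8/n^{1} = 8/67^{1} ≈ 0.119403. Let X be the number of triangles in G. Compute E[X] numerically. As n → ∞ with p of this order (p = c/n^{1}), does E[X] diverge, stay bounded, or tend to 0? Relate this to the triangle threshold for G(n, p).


Number of potential triangles: C(67, 3) = 47905.
Each occurs with probability p³ ≈ (0.119403)³ ≈ 1.70233706e-03.
By linearity: E[X] = C(67, 3)·p³ ≈ 47905 · 1.70233706e-03 ≈ 81.550457.
Here α = 1, so p = 8/n is exactly at the triangle threshold p ~ 1/n. Asymptotically E[X] → c³/6 = 8³/6 = 256/3 ≈ 85.333333, a bounded constant. In this regime the triangle count is asymptotically Poisson(c³/6).

E[X] ≈ 81.550457; in regime p = Θ(1/n^{1}) E[X] stays bounded (at the triangle threshold p ~ 1/n).


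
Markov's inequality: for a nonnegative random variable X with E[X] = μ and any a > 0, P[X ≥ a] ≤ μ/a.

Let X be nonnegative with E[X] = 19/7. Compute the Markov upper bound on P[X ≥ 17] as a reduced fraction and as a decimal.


μ = E[X] = 19/7, a = 17.
Markov: P[X ≥ 17] ≤ μ/a = (19/7)/17 = 19/119.
Numerically: ≈ 0.159664.
(Since a = 17 > μ = 2.714286, the bound 19/119 is < 1 and informative.)

P[X ≥ 17] ≤ 19/119 ≈ 0.159664.


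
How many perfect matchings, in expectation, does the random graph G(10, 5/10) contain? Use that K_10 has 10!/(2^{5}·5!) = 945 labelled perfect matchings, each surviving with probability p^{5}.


K_10 has 10!/(2^{5}·5!) = 945 labelled perfect matchings.
For each such perfect matching H, let X_H = 1 if all 5 edges of H are present in G. Then P[X_H = 1] = p^{5} = (1/2)^{5} = 1/32.
Summing the indicators: E[X] = Σ_H E[X_H] = 945 · p^{5} = 945 · 1/32 = 945/32.
Numerically: E[X] ≈ 29.5.

E[X] = 945 · (1/2)^{5} = 945/32 ≈ 29.5.


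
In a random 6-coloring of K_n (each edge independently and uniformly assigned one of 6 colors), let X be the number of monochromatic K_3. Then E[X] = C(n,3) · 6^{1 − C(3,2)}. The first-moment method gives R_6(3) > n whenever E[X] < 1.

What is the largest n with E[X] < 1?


We need C(n, 3) · 6^{1 − 3} < 1, i.e. C(n, 3) < 6^{3 − 1} = 36.
Check values of n near the boundary:
  n = 3: C(3, 3) = 1; 1 < 36? YES
  n = 4: C(4, 3) = 4; 4 < 36? YES
  n = 5: C(5, 3) = 10; 10 < 36? YES
  n = 6: C(6, 3) = 20; 20 < 36? YES
  n = 7: C(7, 3) = 35; 35 < 36? YES
  n = 8: C(8, 3) = 56; 56 < 36? NO
The largest n with C(n, 3) < 36 is n = 7 (where E[X] = 35/36 ≈ 0.9722). Hence R_6(3) > 7, i.e. R_6(3) ≥ 8.

Largest n = 7; hence R_6(3) > 7.


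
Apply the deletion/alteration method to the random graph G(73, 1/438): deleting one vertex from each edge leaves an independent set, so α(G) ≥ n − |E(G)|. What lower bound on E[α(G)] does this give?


E[|E(G)|] = C(73, 2)·p = 2628 · (1/438) = 6.
E[α(G)] ≥ n − E[|E(G)|] = 73 − 6 = 67.
Numerically: ≈ 67.000.
(This is only a lower bound; the true E[α(G)] may be larger.)

E[α(G)] ≥ 67 ≈ 67.000.


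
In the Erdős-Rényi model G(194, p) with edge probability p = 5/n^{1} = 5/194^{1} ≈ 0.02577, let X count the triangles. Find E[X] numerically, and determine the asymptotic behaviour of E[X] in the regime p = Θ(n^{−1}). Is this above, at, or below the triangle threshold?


Number of potential triangles: C(194, 3) = 1198144.
Each occurs with probability p³ ≈ (0.02577)³ ≈ 1.712004e-05.
By linearity: E[X] = C(194, 3)·p³ ≈ 1198144 · 1.712004e-05 ≈ 20.5123.
Here α = 1, so p = 5/n is exactly at the triangle threshold p ~ 1/n. Asymptotically E[X] → c³/6 = 5³/6 = 125/6 ≈ 20.8333, a bounded constant. In this regime the triangle count is asymptotically Poisson(c³/6).

E[X] ≈ 20.5123; in regime p = Θ(1/n^{1}) E[X] stays bounded (at the triangle threshold p ~ 1/n).


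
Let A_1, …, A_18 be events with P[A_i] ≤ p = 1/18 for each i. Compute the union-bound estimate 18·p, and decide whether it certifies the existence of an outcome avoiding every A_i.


Union bound: P[∪_{i=1}^{18} A_i] ≤ Σ_i P[A_i] ≤ 18·p = 18·(1/18) = 1.
Numerically: 1 ≈ 1.0000000.
Is 1 < 1? NO.
Since the bound 1 is ≥ 1, the union bound is uninformative here; it does NOT by itself certify existence.

18·p = 1 ≈ 1.0000000; existence NOT certified by the union bound.


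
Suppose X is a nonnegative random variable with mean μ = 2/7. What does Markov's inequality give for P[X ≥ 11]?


μ = E[X] = 2/7, a = 11.
Markov: P[X ≥ 11] ≤ μ/a = (2/7)/11 = 2/77.
Numerically: ≈ 0.02597.
(Since a = 11 > μ = 0.28571, the bound 2/77 is < 1 and informative.)

P[X ≥ 11] ≤ 2/77 ≈ 0.02597.


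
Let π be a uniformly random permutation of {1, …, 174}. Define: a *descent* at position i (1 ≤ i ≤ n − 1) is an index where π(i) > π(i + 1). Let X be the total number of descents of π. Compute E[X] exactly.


Write X = Σ X_I over i = 1, …, 173, with X_I the indicator of one descent.
There are 173 indicators.
For each fixed i, the pair (π(i), π(i+1)) is a uniformly random ordered pair of distinct values from {1, …, 174}; by symmetry P[π(i) > π(i+1)] = 1/2.
By linearity: E[X] = 173 · (1/2) = (174 − 1) · (1/2) = 173/2 ≈ 86.5000.

E[X] = 173/2 = 86.5000.


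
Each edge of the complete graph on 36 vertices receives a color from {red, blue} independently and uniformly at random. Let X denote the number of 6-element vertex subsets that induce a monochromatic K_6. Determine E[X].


Let X = Σ_S X_S over the C(36, 6) = 1947792 subsets S of size 6, where X_S = 1 if the K_6 on S is monochromatic.
For a fixed S, the K_6 on S has C(6, 2) = 15 edges. P[all 15 edges red] = (1/2)^15, and likewise for blue, so P[monochromatic] = 2·(1/2)^15 = 2^{1 − 15} = 1/16384.
By linearity: E[X] = C(36, 6) · 2^{1 − 15} = 1947792 · 1/16384 = 121737/1024.
Numerically: E[X] ≈ 118.88379.

E[X] = C(36,6)·2^(1−C(6,2)) = 121737/1024 ≈ 118.88379.


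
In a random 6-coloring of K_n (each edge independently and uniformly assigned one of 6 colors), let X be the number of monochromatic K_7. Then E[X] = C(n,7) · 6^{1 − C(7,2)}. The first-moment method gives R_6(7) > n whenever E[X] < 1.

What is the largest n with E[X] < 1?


We need C(n, 7) · 6^{1 − 21} < 1, i.e. C(n, 7) < 6^{21 − 1} = 3656158440062976.
Check values of n near the boundary:
  n = 566: C(566, 7) = 3557206237959440; 3557206237959440 < 3656158440062976? YES
  n = 567: C(567, 7) = 3601671315933933; 3601671315933933 < 3656158440062976? YES
  n = 568: C(568, 7) = 3646611956239704; 3646611956239704 < 3656158440062976? YES
  n = 569: C(569, 7) = 3692032389858348; 3692032389858348 < 3656158440062976? NO
  n = 570: C(570, 7) = 3737936877831720; 3737936877831720 < 3656158440062976? NO
The largest n with C(n, 7) < 3656158440062976 is n = 568 (where E[X] = 16882462760369/16926659444736 ≈ 0.997389). Hence R_6(7) > 568, i.e. R_6(7) ≥ 569.

Largest n = 568; hence R_6(7) > 568.


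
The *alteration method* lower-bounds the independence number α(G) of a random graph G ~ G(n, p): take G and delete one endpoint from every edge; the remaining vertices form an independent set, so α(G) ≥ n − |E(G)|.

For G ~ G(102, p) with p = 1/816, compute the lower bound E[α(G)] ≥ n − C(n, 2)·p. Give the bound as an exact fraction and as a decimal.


E[|E(G)|] = C(102, 2)·p = 5151 · (1/816) = 101/16.
E[α(G)] ≥ n − E[|E(G)|] = 102 − 101/16 = 1531/16.
Numerically: ≈ 95.6875.
(This is only a lower bound; the true E[α(G)] may be larger.)

E[α(G)] ≥ 1531/16 ≈ 95.6875.


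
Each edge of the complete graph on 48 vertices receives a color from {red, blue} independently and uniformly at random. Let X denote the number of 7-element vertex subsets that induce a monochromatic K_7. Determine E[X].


Let X = Σ_S X_S over the C(48, 7) = 73629072 subsets S of size 7, where X_S = 1 if the K_7 on S is monochromatic.
For a fixed S, the K_7 on S has C(7, 2) = 21 edges. P[all 21 edges red] = (1/2)^21, and likewise for blue, so P[monochromatic] = 2·(1/2)^21 = 2^{1 − 21} = 1/1048576.
By linearity: E[X] = C(48, 7) · 2^{1 − 21} = 73629072 · 1/1048576 = 4601817/65536.
Numerically: E[X] ≈ 70.218155.

E[X] = C(48,7)·2^(1−C(7,2)) = 4601817/65536 ≈ 70.218155.


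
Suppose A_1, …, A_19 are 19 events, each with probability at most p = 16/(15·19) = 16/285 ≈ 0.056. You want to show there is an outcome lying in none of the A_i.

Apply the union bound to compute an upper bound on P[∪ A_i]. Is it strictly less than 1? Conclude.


Union bound: P[∪_{i=1}^{19} A_i] ≤ Σ_i P[A_i] ≤ 19·p = 19·(16/285) = 16/15.
Numerically: 16/15 ≈ 1.067.
Is 16/15 < 1? NO.
Since the bound 16/15 is ≥ 1, the union bound is uninformative here; it does NOT by itself certify existence.

19·p = 16/15 ≈ 1.067; existence NOT certified by the union bound.


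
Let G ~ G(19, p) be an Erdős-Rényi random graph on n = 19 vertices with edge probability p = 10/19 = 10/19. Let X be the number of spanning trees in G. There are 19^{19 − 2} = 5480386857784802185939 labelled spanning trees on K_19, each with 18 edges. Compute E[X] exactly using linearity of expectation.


K_19 has 19^{19 − 2} = 5480386857784802185939 labelled spanning trees.
For each such spanning tree H, let X_H = 1 if all 18 edges of H are present in G. Then P[X_H = 1] = p^{18} = (10/19)^{18} = 1000000000000000000/104127350297911241532841.
By linearity of expectation: E[X] = Σ_H E[X_H] = 5480386857784802185939 · p^{18} = 5480386857784802185939 · 1000000000000000000/104127350297911241532841 = 1000000000000000000/19.
Numerically: E[X] ≈ 5.26316e+16.

E[X] = 5480386857784802185939 · (10/19)^{18} = 1000000000000000000/19 ≈ 5.26316e+16.


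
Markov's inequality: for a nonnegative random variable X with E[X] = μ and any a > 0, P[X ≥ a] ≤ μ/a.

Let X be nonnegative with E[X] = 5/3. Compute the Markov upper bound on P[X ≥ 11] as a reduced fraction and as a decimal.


μ = E[X] = 5/3, a = 11.
Markov: P[X ≥ 11] ≤ μ/a = (5/3)/11 = 5/33.
Numerically: ≈ 0.152.
(Since a = 11 > μ = 1.667, the bound 5/33 is < 1 and informative.)

P[X ≥ 11] ≤ 5/33 ≈ 0.152.


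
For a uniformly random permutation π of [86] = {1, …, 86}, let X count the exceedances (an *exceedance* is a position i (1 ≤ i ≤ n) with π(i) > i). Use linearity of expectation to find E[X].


Write X = Σ_{i=1}^{86} X_i, where X_i = 1_{π(i) > i}.
For each fixed i, π(i) is uniform over {1, …, 86} (marginal of a uniform permutation), so P[π(i) > i] = (n − i)/n. Summing: Σ_{i=1}^{86} (n − i)/n = (0 + 1 + … + 85)/86 = 86(86 − 1)/(2·86) = (86 − 1)/2.
Hence E[X] = Σ_{i=1}^{86} (86 − i)/86 = 85/2 ≈ 42.5000.

E[X] = 85/2 = 42.5000.


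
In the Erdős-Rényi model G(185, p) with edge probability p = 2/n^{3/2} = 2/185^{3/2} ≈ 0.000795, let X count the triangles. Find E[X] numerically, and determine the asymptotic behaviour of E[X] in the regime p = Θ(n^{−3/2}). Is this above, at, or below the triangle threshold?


Number of potential triangles: C(185, 3) = 1038220.
Each occurs with probability p³ ≈ (0.000795)³ ≈ 5.02131e-10.
By linearity: E[X] = C(185, 3)·p³ ≈ 1038220 · 5.02131e-10 ≈ 0.001.
Since α = 3/2 > 1, p = c/n^{3/2} = o(1/n) is below the triangle threshold p ~ 1/n. Asymptotically E[X] ~ (c³/6)·n^{3(1−α)} = (2³/6)·n^{-1.5} → 0, so by Markov's inequality G has no triangles w.h.p.

E[X] ≈ 0.001; in regime p = Θ(1/n^{3/2}) E[X] tends to 0 (below the triangle threshold p ~ 1/n).


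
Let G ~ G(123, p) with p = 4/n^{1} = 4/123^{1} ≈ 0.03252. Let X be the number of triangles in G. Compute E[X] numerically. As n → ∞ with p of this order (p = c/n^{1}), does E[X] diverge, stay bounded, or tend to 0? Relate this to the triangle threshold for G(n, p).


Number of potential triangles: C(123, 3) = 302621.
Each occurs with probability p³ ≈ (0.03252)³ ≈ 3.439257e-05.
By linearity: E[X] = C(123, 3)·p³ ≈ 302621 · 3.439257e-05 ≈ 10.4079.
Here α = 1, so p = 4/n is exactly at the triangle threshold p ~ 1/n. Asymptotically E[X] → c³/6 = 4³/6 = 32/3 ≈ 10.6667, a bounded constant. In this regime the triangle count is asymptotically Poisson(c³/6).

E[X] ≈ 10.4079; in regime p = Θ(1/n^{1}) E[X] stays bounded (at the triangle threshold p ~ 1/n).


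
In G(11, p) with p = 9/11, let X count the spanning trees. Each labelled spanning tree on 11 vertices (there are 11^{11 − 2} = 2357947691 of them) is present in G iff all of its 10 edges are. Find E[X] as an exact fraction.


K_11 has 11^{11 − 2} = 2357947691 labelled spanning trees.
For each such spanning tree H, let X_H = 1 if all 10 edges of H are present in G. Then P[X_H = 1] = p^{10} = (9/11)^{10} = 3486784401/25937424601.
By linearity of expectation: E[X] = Σ_H E[X_H] = 2357947691 · p^{10} = 2357947691 · 3486784401/25937424601 = 3486784401/11.
Numerically: E[X] ≈ 3.1698e+08.

E[X] = 2357947691 · (9/11)^{10} = 3486784401/11 ≈ 3.1698e+08.


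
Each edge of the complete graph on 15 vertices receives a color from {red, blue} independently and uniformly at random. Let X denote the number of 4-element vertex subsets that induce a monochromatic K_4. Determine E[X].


Let X = Σ_S X_S over the C(15, 4) = 1365 subsets S of size 4, where X_S = 1 if the K_4 on S is monochromatic.
For a fixed S, the K_4 on S has C(4, 2) = 6 edges. P[all 6 edges red] = (1/2)^6, and likewise for blue, so P[monochromatic] = 2·(1/2)^6 = 2^{1 − 6} = 1/32.
Summing: E[X] = C(15, 4) · 2^{1 − 6} = 1365 · 1/32 = 1365/32.
Numerically: E[X] ≈ 42.656.

E[X] = C(15,4)·2^(1−C(4,2)) = 1365/32 ≈ 42.656.


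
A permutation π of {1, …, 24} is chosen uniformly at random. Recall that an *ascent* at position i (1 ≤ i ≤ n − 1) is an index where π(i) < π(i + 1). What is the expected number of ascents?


Write X = Σ X_I over i = 1, …, 23, with X_I the indicator of one ascent.
There are 23 indicators.
For each fixed i, the pair (π(i), π(i+1)) is a uniformly random ordered pair of distinct values from {1, …, 24}; by symmetry P[π(i) < π(i+1)] = 1/2.
By linearity: E[X] = 23 · (1/2) = (24 − 1) · (1/2) = 23/2 ≈ 11.500.

E[X] = 23/2 = 11.500.


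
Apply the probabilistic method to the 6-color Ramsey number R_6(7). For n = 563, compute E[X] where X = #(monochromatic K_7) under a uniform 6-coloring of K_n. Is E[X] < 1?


E[X] = C(563, 7) · 6^{1 − 21} = 3426622515769596 · 6^{−20} = 3426622515769596/3656158440062976.
As a reduced fraction: E[X] = 285551876314133/304679870005248 ≈ 0.937.
Is E[X] < 1? YES.
Since E[X] < 1, there exists a 6-coloring of K_{563} with no monochromatic K_7; hence R_6(7) > 563.

E[X] = 285551876314133/304679870005248 ≈ 0.937; E[X] < 1, so R_6(7) > 563.


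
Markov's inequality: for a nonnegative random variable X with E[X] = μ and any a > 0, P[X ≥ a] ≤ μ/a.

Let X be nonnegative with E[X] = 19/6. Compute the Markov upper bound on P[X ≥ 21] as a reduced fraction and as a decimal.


μ = E[X] = 19/6, a = 21.
Markov: P[X ≥ 21] ≤ μ/a = (19/6)/21 = 19/126.
Numerically: ≈ 0.151.
(Since a = 21 > μ = 3.167, the bound 19/126 is < 1 and informative.)

P[X ≥ 21] ≤ 19/126 ≈ 0.151.


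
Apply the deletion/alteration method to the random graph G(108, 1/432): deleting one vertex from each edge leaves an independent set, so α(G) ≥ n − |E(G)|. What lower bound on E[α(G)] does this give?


E[|E(G)|] = C(108, 2)·p = 5778 · (1/432) = 107/8.
E[α(G)] ≥ n − E[|E(G)|] = 108 − 107/8 = 757/8.
Numerically: ≈ 94.625000.
(This is only a lower bound; the true E[α(G)] may be larger.)

E[α(G)] ≥ 757/8 ≈ 94.625000.


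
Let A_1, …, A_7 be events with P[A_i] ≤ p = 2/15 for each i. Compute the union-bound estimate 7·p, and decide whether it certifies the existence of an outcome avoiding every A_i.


Union bound: P[∪_{i=1}^{7} A_i] ≤ Σ_i P[A_i] ≤ 7·p = 7·(2/15) = 14/15.
Numerically: 14/15 ≈ 0.933333.
Is 14/15 < 1? YES.
Since P[∪ A_i] ≤ 14/15 < 1, the complement has P[∩ A_i^c] ≥ 1 − 14/15 = 1/15 > 0, so some outcome avoids every A_i.

7·p = 14/15 ≈ 0.933333; existence CERTIFIED by the union bound.


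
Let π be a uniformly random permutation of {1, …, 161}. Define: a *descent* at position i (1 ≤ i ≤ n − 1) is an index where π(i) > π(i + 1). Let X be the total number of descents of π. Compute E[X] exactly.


Write X = Σ X_I over i = 1, …, 160, with X_I the indicator of one descent.
There are 160 indicators.
For each fixed i, the pair (π(i), π(i+1)) is a uniformly random ordered pair of distinct values from {1, …, 161}; by symmetry P[π(i) > π(i+1)] = 1/2.
By linearity: E[X] = 160 · (1/2) = (161 − 1) · (1/2) = 80 ≈ 80.00000.

E[X] = 80 = 80.00000.


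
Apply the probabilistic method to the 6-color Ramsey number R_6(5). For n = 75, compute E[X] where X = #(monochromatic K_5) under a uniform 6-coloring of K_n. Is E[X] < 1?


E[X] = C(75, 5) · 6^{1 − 10} = 17259390 · 6^{−9} = 17259390/10077696.
As a reduced fraction: E[X] = 958855/559872 ≈ 1.712633.
Is E[X] < 1? NO.
Since E[X] ≥ 1, the first-moment bound is inconclusive at n = 75; it does NOT by itself certify R_6(5) > 75.

E[X] = 958855/559872 ≈ 1.712633; E[X] ≥ 1; first-moment method inconclusive here.
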